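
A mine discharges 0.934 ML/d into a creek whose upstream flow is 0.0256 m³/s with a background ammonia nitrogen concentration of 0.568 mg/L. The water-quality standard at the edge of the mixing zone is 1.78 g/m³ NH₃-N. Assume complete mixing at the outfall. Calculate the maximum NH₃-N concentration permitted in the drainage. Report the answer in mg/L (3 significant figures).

4.65 mg/L

0.934 ML/d = 0.01081 m³/s.
Mass balance: 1.78·0.03641 = 0.01081·Cₑ + 0.0256·0.568.
Cₑ = (0.06481 − 0.01454) / 0.01081 = 4.65 mg/L.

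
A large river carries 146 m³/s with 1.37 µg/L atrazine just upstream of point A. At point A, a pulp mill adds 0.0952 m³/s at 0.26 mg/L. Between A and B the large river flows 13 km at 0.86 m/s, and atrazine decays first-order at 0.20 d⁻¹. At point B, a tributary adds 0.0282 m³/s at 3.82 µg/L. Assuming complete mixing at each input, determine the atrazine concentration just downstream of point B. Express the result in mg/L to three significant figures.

0.00149 mg/L

1.37 µg/L = 0.00137 mg/L.
After input A: C = (146·0.00137 + 0.0952·0.26) / 146.1 = 0.001539 mg/L.
Over the 13 km reach to input B (t = 1.512e+04 s = 0.175 d), decay gives C = 0.001539·exp(−0.20·0.175) = 0.001486 mg/L.
3.82 µg/L = 0.00382 mg/L.
After input B: C = (146.1·0.001486 + 0.0282·0.00382) / 146.1 = 0.001486 mg/L.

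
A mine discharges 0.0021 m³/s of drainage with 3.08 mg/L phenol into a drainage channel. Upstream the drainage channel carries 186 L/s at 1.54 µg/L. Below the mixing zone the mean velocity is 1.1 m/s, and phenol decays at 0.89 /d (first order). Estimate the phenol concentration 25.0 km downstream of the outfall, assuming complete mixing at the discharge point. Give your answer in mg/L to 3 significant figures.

0.0284 mg/L

186 L/s = 0.186 m³/s.
1.54 µg/L = 0.00154 mg/L.
After complete mixing, C₀ = (0.0021·3.08 + 0.186·0.00154) / 0.1881 = 0.03591 mg/L.
Travel time t = 2.5e+04 m / 1.1 m/s = 2.273e+04 s = 0.263 d.
C = 0.03591·exp(−0.89·0.263) = 0.03591·0.7913 = 0.02841 mg/L.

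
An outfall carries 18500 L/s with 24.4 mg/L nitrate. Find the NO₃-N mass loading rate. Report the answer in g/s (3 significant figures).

18500 L/s = 18.5 m³/s.
Mass flux = Q·C = 18.5 m³/s × 24.4 g/m³ = 451.4 g/s.

451 g/s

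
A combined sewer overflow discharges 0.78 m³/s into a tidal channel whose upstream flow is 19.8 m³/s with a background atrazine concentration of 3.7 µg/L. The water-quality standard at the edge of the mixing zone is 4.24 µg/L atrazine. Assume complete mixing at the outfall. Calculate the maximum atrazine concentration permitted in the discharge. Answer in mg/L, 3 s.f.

3.7 µg/L = 0.0037 mg/L.
4.24 µg/L = 0.00424 mg/L.
Mass balance: 0.00424·20.58 = 0.78·Cₑ + 19.8·0.0037.
Cₑ = (0.08726 − 0.07326) / 0.78 = 0.01795 mg/L.

0.0179 mg/L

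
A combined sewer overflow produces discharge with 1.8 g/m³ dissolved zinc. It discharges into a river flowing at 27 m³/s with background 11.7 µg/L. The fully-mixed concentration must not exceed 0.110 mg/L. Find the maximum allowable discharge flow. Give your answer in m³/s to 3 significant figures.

1.57 m³/s

11.7 µg/L = 0.0117 mg/L.
Mass balance at complete mixing: C_std·(Q_w + Q_r) = Q_w·C_e + Q_r·C_b.
Rearranging, Q_w = Q_r·(C_std − C_b)/(C_e − C_std) = 27·(0.11 − 0.0117) / (1.8 − 0.11) = 1.57 m³/s.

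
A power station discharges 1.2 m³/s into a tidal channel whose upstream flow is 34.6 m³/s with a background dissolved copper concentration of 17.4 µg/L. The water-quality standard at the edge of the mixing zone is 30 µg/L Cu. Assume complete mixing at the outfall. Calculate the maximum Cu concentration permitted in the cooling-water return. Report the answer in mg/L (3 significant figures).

17.4 µg/L = 0.0174 mg/L.
30 µg/L = 0.03 mg/L.
Mass balance: 0.03·35.8 = 1.2·Cₑ + 34.6·0.0174.
Cₑ = (1.074 − 0.602) / 1.2 = 0.3933 mg/L.

0.393 mg/L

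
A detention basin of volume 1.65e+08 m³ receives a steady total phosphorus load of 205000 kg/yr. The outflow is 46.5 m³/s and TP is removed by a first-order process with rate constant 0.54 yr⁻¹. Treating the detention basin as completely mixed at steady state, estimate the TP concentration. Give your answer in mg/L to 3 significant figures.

0.132 mg/L

Outflow Q = 46.5 m³/s × 3.156e+07 s/yr = 1.467e+09 m³/yr.
Steady-state CSTR mass balance: W = Q·C + k·V·C, so C = W/(Q + kV).
Q + kV = 1.467e+09 + 0.54·1.65e+08 = 1.557e+09 m³/yr.
C = 205000/1.557e+09 = 0.0001317 kg/m³ = 0.1317 mg/L.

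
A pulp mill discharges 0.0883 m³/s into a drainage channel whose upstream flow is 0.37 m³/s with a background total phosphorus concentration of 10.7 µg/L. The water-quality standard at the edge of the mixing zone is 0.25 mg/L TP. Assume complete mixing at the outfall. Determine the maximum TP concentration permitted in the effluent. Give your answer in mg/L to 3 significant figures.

1.25 mg/L

10.7 µg/L = 0.0107 mg/L.
Mass balance: 0.25·0.4583 = 0.0883·Cₑ + 0.37·0.0107.
Cₑ = (0.1146 − 0.003959) / 0.0883 = 1.253 mg/L.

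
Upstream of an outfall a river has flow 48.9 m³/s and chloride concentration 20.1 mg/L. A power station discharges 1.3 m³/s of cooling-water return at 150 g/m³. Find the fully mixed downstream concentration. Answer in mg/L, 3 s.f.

23.5 mg/L

Flow-weighted mixing gives C = (1.3·150 + 48.9·20.1) / (1.3 + 48.9) = 1178/50.2 = 23.46 mg/L.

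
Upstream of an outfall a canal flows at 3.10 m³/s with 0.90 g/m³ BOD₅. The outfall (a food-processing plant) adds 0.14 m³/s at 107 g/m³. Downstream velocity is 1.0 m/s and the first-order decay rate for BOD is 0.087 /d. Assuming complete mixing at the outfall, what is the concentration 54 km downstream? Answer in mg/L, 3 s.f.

After complete mixing, C₀ = (0.14·107 + 3.1·0.9) / 3.24 = 5.485 mg/L.
Travel time t = 5.4e+04 m / 1.0 m/s = 5.4e+04 s = 0.625 d.
C = 5.485·exp(−0.087·0.625) = 5.485·0.9471 = 5.194 mg/L.

5.19 mg/L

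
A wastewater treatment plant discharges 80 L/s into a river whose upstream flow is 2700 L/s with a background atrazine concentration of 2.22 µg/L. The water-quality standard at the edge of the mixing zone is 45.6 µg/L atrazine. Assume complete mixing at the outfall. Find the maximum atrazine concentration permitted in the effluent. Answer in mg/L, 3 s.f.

80 L/s = 0.08 m³/s.
2700 L/s = 2.7 m³/s.
2.22 µg/L = 0.00222 mg/L.
45.6 µg/L = 0.0456 mg/L.
Mass balance: 0.0456·2.78 = 0.08·Cₑ + 2.7·0.00222.
Cₑ = (0.1268 − 0.005994) / 0.08 = 1.51 mg/L.

1.51 mg/L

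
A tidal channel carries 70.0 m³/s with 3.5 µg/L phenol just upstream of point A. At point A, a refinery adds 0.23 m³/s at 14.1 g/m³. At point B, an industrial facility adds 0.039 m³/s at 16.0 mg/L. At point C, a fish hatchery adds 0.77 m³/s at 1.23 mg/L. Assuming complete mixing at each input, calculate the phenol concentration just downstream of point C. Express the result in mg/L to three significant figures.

0.0712 mg/L

3.5 µg/L = 0.0035 mg/L.
After input A: C = (70·0.0035 + 0.23·14.1) / 70.23 = 0.04967 mg/L.
After input B: C = (70.23·0.04967 + 0.039·16) / 70.27 = 0.05852 mg/L.
After input C: C = (70.27·0.05852 + 0.77·1.23) / 71.04 = 0.07122 mg/L.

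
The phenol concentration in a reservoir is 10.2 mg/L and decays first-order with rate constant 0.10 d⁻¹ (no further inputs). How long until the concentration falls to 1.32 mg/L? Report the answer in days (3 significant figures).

20.4 d

t = ln(C₀/C)/k = ln(10.2/1.32)/0.10 = 2.045/0.10 = 20.45 d.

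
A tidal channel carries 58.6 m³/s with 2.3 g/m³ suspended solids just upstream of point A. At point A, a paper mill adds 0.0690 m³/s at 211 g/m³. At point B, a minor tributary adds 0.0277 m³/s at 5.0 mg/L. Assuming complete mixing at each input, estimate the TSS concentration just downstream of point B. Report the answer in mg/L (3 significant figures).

2.55 mg/L

After input A: C = (58.6·2.3 + 0.069·211) / 58.67 = 2.545 mg/L.
After input B: C = (58.67·2.545 + 0.0277·5) / 58.7 = 2.547 mg/L.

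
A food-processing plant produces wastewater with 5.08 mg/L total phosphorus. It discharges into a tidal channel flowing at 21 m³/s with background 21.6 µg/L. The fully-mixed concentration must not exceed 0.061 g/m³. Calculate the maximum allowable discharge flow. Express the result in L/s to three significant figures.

21.6 µg/L = 0.0216 mg/L.
Mass balance at complete mixing: C_std·(Q_w + Q_r) = Q_w·C_e + Q_r·C_b.
Rearranging, Q_w = Q_r·(C_std − C_b)/(C_e − C_std) = 21·(0.061 − 0.0216) / (5.08 − 0.061) = 0.1649 m³/s.
= 164.9 L/s.

165 L/s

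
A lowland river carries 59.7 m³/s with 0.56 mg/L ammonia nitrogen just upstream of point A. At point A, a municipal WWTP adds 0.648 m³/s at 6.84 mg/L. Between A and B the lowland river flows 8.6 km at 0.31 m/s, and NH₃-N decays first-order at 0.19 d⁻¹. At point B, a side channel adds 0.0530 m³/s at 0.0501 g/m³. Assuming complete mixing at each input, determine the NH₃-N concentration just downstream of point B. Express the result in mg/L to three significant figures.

0.590 mg/L

After input A: C = (59.7·0.56 + 0.648·6.84) / 60.35 = 0.6274 mg/L.
Over the 8.6 km reach to input B (t = 2.774e+04 s = 0.3211 d), decay gives C = 0.6274·exp(−0.19·0.3211) = 0.5903 mg/L.
After input B: C = (60.35·0.5903 + 0.053·0.0501) / 60.4 = 0.5898 mg/L.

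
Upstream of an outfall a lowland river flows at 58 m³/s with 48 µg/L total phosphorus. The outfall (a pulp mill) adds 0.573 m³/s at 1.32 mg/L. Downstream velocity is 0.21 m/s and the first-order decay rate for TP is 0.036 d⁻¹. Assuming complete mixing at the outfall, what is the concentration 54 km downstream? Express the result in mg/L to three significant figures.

0.0543 mg/L

48 µg/L = 0.048 mg/L.
After complete mixing, C₀ = (0.573·1.32 + 58·0.048) / 58.57 = 0.06044 mg/L.
Travel time t = 5.4e+04 m / 0.21 m/s = 2.571e+05 s = 2.976 d.
C = 0.06044·exp(−0.036·2.976) = 0.06044·0.8984 = 0.0543 mg/L.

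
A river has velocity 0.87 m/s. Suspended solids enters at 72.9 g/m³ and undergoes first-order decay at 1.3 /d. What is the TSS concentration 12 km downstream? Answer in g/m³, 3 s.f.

59.2 g/m³

Travel time t = 12 km / 0.87 m/s = 1.2e+04/0.87 = 1.379e+04 s = 0.1596 d.
First-order decay: C = 72.9·exp(−1.3·0.1596) = 72.9·0.8126 = 59.24 g/m³.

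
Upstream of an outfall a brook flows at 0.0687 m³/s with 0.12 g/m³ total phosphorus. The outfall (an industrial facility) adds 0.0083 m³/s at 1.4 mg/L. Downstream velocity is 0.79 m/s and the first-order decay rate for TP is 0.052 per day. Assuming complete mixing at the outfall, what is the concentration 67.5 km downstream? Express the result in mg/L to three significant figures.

0.245 mg/L

After complete mixing, C₀ = (0.0083·1.4 + 0.0687·0.12) / 0.077 = 0.258 mg/L.
Travel time t = 6.75e+04 m / 0.79 m/s = 8.544e+04 s = 0.9889 d.
C = 0.258·exp(−0.052·0.9889) = 0.258·0.9499 = 0.245 mg/L.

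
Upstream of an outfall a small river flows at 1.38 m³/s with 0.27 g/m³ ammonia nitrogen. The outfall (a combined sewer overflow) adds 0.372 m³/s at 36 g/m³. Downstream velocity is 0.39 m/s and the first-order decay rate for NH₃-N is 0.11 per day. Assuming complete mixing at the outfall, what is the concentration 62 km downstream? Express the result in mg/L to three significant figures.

After complete mixing, C₀ = (0.372·36 + 1.38·0.27) / 1.752 = 7.857 mg/L.
Travel time t = 6.2e+04 m / 0.39 m/s = 1.59e+05 s = 1.84 d.
C = 7.857·exp(−0.11·1.84) = 7.857·0.8168 = 6.417 mg/L.

6.42 mg/L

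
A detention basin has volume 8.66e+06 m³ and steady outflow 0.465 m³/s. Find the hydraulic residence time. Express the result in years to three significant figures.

Q = 0.465 m³/s × 3.156e+07 s/yr = 1.467e+07 m³/yr.
Hydraulic residence time τ = V/Q = 8.66e+06/1.467e+07 = 0.5901 yr.

0.590 yr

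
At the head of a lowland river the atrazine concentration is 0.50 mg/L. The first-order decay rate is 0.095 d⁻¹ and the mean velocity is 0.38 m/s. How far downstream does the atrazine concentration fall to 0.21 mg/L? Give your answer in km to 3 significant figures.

300 km

From C = C₀·e^(−kt), t = ln(C₀/C)/k = ln(0.50/0.21)/0.095 = 0.8675/0.095 = 9.132 d.
Distance = v·t = 0.38 m/s × 7.89e+05 s = 2.998e+05 m = 299.8 km.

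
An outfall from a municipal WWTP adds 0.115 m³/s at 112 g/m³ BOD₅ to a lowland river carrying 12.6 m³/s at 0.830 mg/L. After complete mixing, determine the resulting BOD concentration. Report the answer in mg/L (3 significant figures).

Flow-weighted mixing gives C = (0.115·112 + 12.6·0.83) / (0.115 + 12.6) = 23.34/12.71 = 1.835 mg/L.

1.84 mg/L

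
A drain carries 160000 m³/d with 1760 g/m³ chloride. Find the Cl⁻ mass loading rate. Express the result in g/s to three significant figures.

3260 g/s

160000 m³/d = 1.852 m³/s.
Mass flux = Q·C = 1.852 m³/s × 1760 g/m³ = 3259 g/s.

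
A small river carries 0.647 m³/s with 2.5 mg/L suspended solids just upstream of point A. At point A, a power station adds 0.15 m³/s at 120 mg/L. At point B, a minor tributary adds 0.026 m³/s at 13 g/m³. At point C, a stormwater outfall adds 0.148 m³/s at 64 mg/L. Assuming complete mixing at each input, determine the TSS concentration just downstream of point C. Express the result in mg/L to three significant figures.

30.3 mg/L

After input A: C = (0.647·2.5 + 0.15·120) / 0.797 = 24.61 mg/L.
After input B: C = (0.797·24.61 + 0.026·13) / 0.823 = 24.25 mg/L.
After input C: C = (0.823·24.25 + 0.148·64) / 0.971 = 30.31 mg/L.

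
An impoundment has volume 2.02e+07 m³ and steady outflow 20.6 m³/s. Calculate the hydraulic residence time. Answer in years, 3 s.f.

Q = 20.6 m³/s × 3.156e+07 s/yr = 6.501e+08 m³/yr.
Hydraulic residence time τ = V/Q = 2.02e+07/6.501e+08 = 0.03107 yr.

0.0311 yr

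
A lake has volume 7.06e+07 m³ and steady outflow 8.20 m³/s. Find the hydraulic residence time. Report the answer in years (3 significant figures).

0.273 yr

Q = 8.20 m³/s × 3.156e+07 s/yr = 2.588e+08 m³/yr.
Hydraulic residence time τ = V/Q = 7.06e+07/2.588e+08 = 0.2728 yr.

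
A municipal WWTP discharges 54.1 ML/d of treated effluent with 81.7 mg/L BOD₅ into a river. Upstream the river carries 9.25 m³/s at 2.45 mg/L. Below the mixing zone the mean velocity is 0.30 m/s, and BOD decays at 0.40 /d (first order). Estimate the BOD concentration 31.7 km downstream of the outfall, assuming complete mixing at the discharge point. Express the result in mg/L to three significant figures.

4.58 mg/L

54.1 ML/d = 0.6262 m³/s.
After complete mixing, C₀ = (0.6262·81.7 + 9.25·2.45) / 9.876 = 7.475 mg/L.
Travel time t = 3.17e+04 m / 0.30 m/s = 1.057e+05 s = 1.223 d.
C = 7.475·exp(−0.40·1.223) = 7.475·0.6131 = 4.583 mg/L.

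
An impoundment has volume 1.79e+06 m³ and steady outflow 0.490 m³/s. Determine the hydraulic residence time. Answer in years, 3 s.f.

Q = 0.490 m³/s × 3.156e+07 s/yr = 1.546e+07 m³/yr.
Hydraulic residence time τ = V/Q = 1.79e+06/1.546e+07 = 0.1158 yr.

0.116 yr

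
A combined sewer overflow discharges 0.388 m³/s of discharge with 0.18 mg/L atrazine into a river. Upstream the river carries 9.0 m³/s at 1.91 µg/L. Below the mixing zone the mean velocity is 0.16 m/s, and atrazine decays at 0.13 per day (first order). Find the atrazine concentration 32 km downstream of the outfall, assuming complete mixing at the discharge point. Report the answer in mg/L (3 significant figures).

1.91 µg/L = 0.00191 mg/L.
After complete mixing, C₀ = (0.388·0.18 + 9·0.00191) / 9.388 = 0.00927 mg/L.
Travel time t = 3.2e+04 m / 0.16 m/s = 2e+05 s = 2.315 d.
C = 0.00927·exp(−0.13·2.315) = 0.00927·0.7401 = 0.006861 mg/L.

0.00686 mg/L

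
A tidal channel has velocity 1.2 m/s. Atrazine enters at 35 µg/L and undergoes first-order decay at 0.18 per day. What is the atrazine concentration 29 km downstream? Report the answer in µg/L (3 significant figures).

Travel time t = 29 km / 1.2 m/s = 2.9e+04/1.2 = 2.417e+04 s = 0.2797 d.
First-order decay: C = 35·exp(−0.18·0.2797) = 35·0.9509 = 33.28 µg/L.

33.3 µg/L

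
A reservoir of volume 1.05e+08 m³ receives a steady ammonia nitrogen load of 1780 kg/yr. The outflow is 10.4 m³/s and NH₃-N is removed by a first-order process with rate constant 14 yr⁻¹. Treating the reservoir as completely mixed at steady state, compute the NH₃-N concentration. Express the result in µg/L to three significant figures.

Outflow Q = 10.4 m³/s × 3.156e+07 s/yr = 3.282e+08 m³/yr.
Steady-state CSTR mass balance: W = Q·C + k·V·C, so C = W/(Q + kV).
Q + kV = 3.282e+08 + 14·1.05e+08 = 1.798e+09 m³/yr.
C = 1780/1.798e+09 = 9.899e-07 kg/m³ = 0.0009899 mg/L = 0.9899 µg/L.

0.990 µg/L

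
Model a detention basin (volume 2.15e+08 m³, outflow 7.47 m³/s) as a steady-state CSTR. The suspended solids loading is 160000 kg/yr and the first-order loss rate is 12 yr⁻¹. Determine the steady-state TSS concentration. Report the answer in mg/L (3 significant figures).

Outflow Q = 7.47 m³/s × 3.156e+07 s/yr = 2.357e+08 m³/yr.
Steady-state CSTR mass balance: W = Q·C + k·V·C, so C = W/(Q + kV).
Q + kV = 2.357e+08 + 12·2.15e+08 = 2.816e+09 m³/yr.
C = 160000/2.816e+09 = 5.682e-05 kg/m³ = 0.05682 mg/L.

0.0568 mg/L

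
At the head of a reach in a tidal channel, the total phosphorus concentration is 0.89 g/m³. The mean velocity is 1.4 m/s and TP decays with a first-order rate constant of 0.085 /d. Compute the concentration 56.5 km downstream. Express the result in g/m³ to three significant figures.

Travel time t = 56.5 km / 1.4 m/s = 5.65e+04/1.4 = 4.036e+04 s = 0.4671 d.
First-order decay: C = 0.89·exp(−0.085·0.4671) = 0.89·0.9611 = 0.8554 g/m³.

0.855 g/m³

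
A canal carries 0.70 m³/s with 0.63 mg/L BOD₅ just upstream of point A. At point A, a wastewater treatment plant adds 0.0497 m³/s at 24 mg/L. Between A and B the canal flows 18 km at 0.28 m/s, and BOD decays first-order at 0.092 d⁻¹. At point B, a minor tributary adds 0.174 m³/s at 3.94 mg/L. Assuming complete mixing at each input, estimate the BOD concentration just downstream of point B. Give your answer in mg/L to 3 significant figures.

2.39 mg/L

After input A: C = (0.7·0.63 + 0.0497·24) / 0.7497 = 2.179 mg/L.
Over the 18 km reach to input B (t = 6.429e+04 s = 0.744 d), decay gives C = 2.179·exp(−0.092·0.744) = 2.035 mg/L.
After input B: C = (0.7497·2.035 + 0.174·3.94) / 0.9237 = 2.394 mg/L.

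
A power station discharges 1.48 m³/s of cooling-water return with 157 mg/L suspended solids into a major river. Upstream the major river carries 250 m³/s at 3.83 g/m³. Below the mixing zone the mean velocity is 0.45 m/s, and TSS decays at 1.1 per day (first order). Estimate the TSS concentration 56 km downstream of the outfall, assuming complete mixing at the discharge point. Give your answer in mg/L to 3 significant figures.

After complete mixing, C₀ = (1.48·157 + 250·3.83) / 251.5 = 4.731 mg/L.
Travel time t = 5.6e+04 m / 0.45 m/s = 1.244e+05 s = 1.44 d.
C = 4.731·exp(−1.1·1.44) = 4.731·0.2051 = 0.9703 mg/L.

0.970 mg/L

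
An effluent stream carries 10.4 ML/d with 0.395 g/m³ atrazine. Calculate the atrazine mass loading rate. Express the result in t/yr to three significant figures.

10.4 ML/d = 0.1204 m³/s.
Mass flux = Q·C = 0.1204 m³/s × 0.395 g/m³ = 0.04755 g/s.
= 0.04755 g/s × 31.56 = 1.5 t/yr.

1.50 t/yr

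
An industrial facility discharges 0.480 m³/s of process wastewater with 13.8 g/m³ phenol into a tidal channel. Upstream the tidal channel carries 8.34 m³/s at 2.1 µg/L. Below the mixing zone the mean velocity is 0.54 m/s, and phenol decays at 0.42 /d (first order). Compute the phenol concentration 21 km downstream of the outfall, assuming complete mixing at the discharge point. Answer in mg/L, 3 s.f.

2.1 µg/L = 0.0021 mg/L.
After complete mixing, C₀ = (0.48·13.8 + 8.34·0.0021) / 8.82 = 0.753 mg/L.
Travel time t = 2.1e+04 m / 0.54 m/s = 3.889e+04 s = 0.4501 d.
C = 0.753·exp(−0.42·0.4501) = 0.753·0.8278 = 0.6233 mg/L.

0.623 mg/L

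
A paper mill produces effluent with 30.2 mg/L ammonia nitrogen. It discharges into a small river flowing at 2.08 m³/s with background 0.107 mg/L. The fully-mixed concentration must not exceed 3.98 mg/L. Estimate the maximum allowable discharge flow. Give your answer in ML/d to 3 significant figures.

26.5 ML/d

Mass balance at complete mixing: C_std·(Q_w + Q_r) = Q_w·C_e + Q_r·C_b.
Rearranging, Q_w = Q_r·(C_std − C_b)/(C_e − C_std) = 2.08·(3.98 − 0.107) / (30.2 − 3.98) = 0.3072 m³/s.
= 26.55 ML/d.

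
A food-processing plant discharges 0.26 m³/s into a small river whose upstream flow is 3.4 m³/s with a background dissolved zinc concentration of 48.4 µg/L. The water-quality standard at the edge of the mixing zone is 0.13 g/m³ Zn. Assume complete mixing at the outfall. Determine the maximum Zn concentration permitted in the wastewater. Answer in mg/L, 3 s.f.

48.4 µg/L = 0.0484 mg/L.
Mass balance: 0.13·3.66 = 0.26·Cₑ + 3.4·0.0484.
Cₑ = (0.4758 − 0.1646) / 0.26 = 1.197 mg/L.

1.20 mg/L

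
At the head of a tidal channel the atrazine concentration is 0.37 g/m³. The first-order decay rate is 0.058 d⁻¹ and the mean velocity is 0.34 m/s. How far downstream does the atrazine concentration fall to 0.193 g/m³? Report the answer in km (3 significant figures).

From C = C₀·e^(−kt), t = ln(C₀/C)/k = ln(0.37/0.193)/0.058 = 0.6508/0.058 = 11.22 d.
Distance = v·t = 0.34 m/s × 9.695e+05 s = 3.296e+05 m = 329.6 km.

330 km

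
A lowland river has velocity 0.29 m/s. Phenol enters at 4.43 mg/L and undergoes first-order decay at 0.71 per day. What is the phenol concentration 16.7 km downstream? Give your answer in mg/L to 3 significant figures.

2.76 mg/L

Travel time t = 16.7 km / 0.29 m/s = 1.67e+04/0.29 = 5.759e+04 s = 0.6665 d.
First-order decay: C = 4.43·exp(−0.71·0.6665) = 4.43·0.623 = 2.76 mg/L.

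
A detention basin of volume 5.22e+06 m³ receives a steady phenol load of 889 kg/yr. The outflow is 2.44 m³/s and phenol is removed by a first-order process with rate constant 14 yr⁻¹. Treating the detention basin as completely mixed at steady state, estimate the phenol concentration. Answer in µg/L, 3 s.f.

5.92 µg/L

Outflow Q = 2.44 m³/s × 3.156e+07 s/yr = 7.7e+07 m³/yr.
Steady-state CSTR mass balance: W = Q·C + k·V·C, so C = W/(Q + kV).
Q + kV = 7.7e+07 + 14·5.22e+06 = 1.501e+08 m³/yr.
C = 889/1.501e+08 = 5.923e-06 kg/m³ = 0.005923 mg/L = 5.923 µg/L.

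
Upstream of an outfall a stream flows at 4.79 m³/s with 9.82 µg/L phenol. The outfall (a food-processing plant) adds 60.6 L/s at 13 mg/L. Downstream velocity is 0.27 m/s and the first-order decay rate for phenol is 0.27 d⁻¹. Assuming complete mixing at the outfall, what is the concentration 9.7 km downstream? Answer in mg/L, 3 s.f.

60.6 L/s = 0.0606 m³/s.
9.82 µg/L = 0.00982 mg/L.
After complete mixing, C₀ = (0.0606·13 + 4.79·0.00982) / 4.851 = 0.1721 mg/L.
Travel time t = 9700 m / 0.27 m/s = 3.593e+04 s = 0.4158 d.
C = 0.1721·exp(−0.27·0.4158) = 0.1721·0.8938 = 0.1538 mg/L.

0.154 mg/L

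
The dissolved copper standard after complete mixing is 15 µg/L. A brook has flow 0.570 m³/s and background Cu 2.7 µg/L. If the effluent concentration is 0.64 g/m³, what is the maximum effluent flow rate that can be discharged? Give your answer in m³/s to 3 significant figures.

0.0112 m³/s

2.7 µg/L = 0.0027 mg/L.
15 µg/L = 0.015 mg/L.
Mass balance at complete mixing: C_std·(Q_w + Q_r) = Q_w·C_e + Q_r·C_b.
Rearranging, Q_w = Q_r·(C_std − C_b)/(C_e − C_std) = 0.570·(0.015 − 0.0027) / (0.64 − 0.015) = 0.01122 m³/s.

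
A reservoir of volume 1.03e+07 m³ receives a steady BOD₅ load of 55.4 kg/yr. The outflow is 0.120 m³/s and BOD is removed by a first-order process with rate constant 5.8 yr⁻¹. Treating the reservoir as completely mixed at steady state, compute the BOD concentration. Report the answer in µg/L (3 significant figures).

0.872 µg/L

Outflow Q = 0.120 m³/s × 3.156e+07 s/yr = 3.787e+06 m³/yr.
Steady-state CSTR mass balance: W = Q·C + k·V·C, so C = W/(Q + kV).
Q + kV = 3.787e+06 + 5.8·1.03e+07 = 6.353e+07 m³/yr.
C = 55.4/6.353e+07 = 8.721e-07 kg/m³ = 0.0008721 mg/L = 0.8721 µg/L.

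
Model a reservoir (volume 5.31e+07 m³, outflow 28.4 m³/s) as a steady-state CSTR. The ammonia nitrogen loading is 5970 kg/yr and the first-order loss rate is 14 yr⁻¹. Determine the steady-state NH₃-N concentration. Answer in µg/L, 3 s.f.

Outflow Q = 28.4 m³/s × 3.156e+07 s/yr = 8.962e+08 m³/yr.
Steady-state CSTR mass balance: W = Q·C + k·V·C, so C = W/(Q + kV).
Q + kV = 8.962e+08 + 14·5.31e+07 = 1.64e+09 m³/yr.
C = 5970/1.64e+09 = 3.641e-06 kg/m³ = 0.003641 mg/L = 3.641 µg/L.

3.64 µg/L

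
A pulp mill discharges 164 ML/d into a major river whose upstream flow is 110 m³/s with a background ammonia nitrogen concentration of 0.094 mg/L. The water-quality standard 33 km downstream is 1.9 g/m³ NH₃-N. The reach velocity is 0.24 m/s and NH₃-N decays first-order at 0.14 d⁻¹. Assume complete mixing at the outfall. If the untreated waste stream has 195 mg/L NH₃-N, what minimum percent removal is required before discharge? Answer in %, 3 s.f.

164 ML/d = 1.898 m³/s.
Travel time to the compliance point: t = 3.3e+04/0.24 = 1.375e+05 s = 1.591 d; decay factor exp(−0.14·1.591) = 0.8003.
So the concentration just after mixing may be at most 1.9/0.8003 = 2.374 mg/L.
Mass balance: 2.374·111.9 = 1.898·Cₑ + 110·0.094.
Cₑ = (265.7 − 10.34) / 1.898 = 134.5 mg/L.
Required removal = 1 − 134.5/195 = 31.02 %.

31.0 %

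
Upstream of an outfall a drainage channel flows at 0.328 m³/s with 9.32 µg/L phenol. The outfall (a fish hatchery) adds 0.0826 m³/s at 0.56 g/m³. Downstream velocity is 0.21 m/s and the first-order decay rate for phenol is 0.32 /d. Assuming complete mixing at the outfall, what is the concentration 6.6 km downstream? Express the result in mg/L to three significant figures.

9.32 µg/L = 0.00932 mg/L.
After complete mixing, C₀ = (0.0826·0.56 + 0.328·0.00932) / 0.4106 = 0.1201 mg/L.
Travel time t = 6600 m / 0.21 m/s = 3.143e+04 s = 0.3638 d.
C = 0.1201·exp(−0.32·0.3638) = 0.1201·0.8901 = 0.1069 mg/L.

0.107 mg/L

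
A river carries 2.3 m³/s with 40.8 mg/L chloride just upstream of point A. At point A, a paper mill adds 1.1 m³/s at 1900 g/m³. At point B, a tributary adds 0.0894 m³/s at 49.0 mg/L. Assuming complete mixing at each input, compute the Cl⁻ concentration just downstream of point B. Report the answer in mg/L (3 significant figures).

627 mg/L

After input A: C = (2.3·40.8 + 1.1·1900) / 3.4 = 642.3 mg/L.
After input B: C = (3.4·642.3 + 0.0894·49) / 3.489 = 627.1 mg/L.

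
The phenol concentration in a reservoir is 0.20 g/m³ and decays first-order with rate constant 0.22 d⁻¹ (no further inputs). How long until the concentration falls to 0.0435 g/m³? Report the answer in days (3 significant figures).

6.93 d

t = ln(C₀/C)/k = ln(0.20/0.0435)/0.22 = 1.526/0.22 = 6.934 d.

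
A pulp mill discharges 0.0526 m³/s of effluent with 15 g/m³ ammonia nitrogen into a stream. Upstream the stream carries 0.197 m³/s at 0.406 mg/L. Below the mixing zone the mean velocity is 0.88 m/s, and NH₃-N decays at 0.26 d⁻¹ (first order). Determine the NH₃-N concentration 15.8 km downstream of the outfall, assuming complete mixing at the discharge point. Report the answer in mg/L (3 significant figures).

3.30 mg/L

After complete mixing, C₀ = (0.0526·15 + 0.197·0.406) / 0.2496 = 3.481 mg/L.
Travel time t = 1.58e+04 m / 0.88 m/s = 1.795e+04 s = 0.2078 d.
C = 3.481·exp(−0.26·0.2078) = 3.481·0.9474 = 3.298 mg/L.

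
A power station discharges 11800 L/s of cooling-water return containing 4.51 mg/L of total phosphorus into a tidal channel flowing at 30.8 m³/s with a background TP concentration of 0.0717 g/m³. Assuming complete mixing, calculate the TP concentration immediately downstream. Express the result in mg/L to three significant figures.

11800 L/s = 11.8 m³/s.
By mass balance at complete mixing, C = (11.8·4.51 + 30.8·0.0717) / (11.8 + 30.8) = 55.43/42.6 = 1.301 mg/L.

1.30 mg/L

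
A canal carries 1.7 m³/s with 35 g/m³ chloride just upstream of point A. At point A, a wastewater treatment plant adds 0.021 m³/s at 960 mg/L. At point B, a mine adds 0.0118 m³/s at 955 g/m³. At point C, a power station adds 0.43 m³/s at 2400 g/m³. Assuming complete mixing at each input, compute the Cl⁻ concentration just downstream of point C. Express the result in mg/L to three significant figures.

519 mg/L

After input A: C = (1.7·35 + 0.021·960) / 1.721 = 46.29 mg/L.
After input B: C = (1.721·46.29 + 0.0118·955) / 1.733 = 52.48 mg/L.
After input C: C = (1.733·52.48 + 0.43·2400) / 2.163 = 519.2 mg/L.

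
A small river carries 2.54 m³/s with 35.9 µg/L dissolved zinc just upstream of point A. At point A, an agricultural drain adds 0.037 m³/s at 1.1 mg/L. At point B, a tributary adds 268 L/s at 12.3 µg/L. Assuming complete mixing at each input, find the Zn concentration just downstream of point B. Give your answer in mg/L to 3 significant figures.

35.9 µg/L = 0.0359 mg/L.
After input A: C = (2.54·0.0359 + 0.037·1.1) / 2.577 = 0.05118 mg/L.
268 L/s = 0.268 m³/s.
12.3 µg/L = 0.0123 mg/L.
After input B: C = (2.577·0.05118 + 0.268·0.0123) / 2.845 = 0.04752 mg/L.

0.0475 mg/L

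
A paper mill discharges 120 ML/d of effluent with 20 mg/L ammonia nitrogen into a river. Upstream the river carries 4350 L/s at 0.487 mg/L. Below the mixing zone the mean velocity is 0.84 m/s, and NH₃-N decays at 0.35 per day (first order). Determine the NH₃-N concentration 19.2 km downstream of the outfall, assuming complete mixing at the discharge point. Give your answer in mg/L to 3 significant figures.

4.75 mg/L

120 ML/d = 1.389 m³/s.
4350 L/s = 4.35 m³/s.
After complete mixing, C₀ = (1.389·20 + 4.35·0.487) / 5.739 = 5.209 mg/L.
Travel time t = 1.92e+04 m / 0.84 m/s = 2.286e+04 s = 0.2646 d.
C = 5.209·exp(−0.35·0.2646) = 5.209·0.9116 = 4.749 mg/L.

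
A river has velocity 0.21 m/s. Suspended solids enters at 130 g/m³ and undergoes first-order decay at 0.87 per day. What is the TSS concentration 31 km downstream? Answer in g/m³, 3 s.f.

29.4 g/m³

Travel time t = 31 km / 0.21 m/s = 3.1e+04/0.21 = 1.476e+05 s = 1.709 d.
First-order decay: C = 130·exp(−0.87·1.709) = 130·0.2262 = 29.4 g/m³.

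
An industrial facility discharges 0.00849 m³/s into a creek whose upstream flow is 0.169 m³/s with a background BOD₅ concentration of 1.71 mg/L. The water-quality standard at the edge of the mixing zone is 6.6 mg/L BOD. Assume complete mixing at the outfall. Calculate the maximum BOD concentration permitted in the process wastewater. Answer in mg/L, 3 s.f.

Mass balance: 6.6·0.1775 = 0.00849·Cₑ + 0.169·1.71.
Cₑ = (1.171 − 0.289) / 0.00849 = 103.9 mg/L.

104 mg/L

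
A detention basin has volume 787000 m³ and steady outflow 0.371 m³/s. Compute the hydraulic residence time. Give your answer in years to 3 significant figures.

0.0672 yr

Q = 0.371 m³/s × 3.156e+07 s/yr = 1.171e+07 m³/yr.
Hydraulic residence time τ = V/Q = 787000/1.171e+07 = 0.06722 yr.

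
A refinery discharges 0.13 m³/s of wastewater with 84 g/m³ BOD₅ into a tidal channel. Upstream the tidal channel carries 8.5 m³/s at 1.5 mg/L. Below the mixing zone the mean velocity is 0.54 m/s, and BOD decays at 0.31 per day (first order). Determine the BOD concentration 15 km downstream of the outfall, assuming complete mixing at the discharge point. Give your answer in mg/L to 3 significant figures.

2.48 mg/L

After complete mixing, C₀ = (0.13·84 + 8.5·1.5) / 8.63 = 2.743 mg/L.
Travel time t = 1.5e+04 m / 0.54 m/s = 2.778e+04 s = 0.3215 d.
C = 2.743·exp(−0.31·0.3215) = 2.743·0.9051 = 2.483 mg/L.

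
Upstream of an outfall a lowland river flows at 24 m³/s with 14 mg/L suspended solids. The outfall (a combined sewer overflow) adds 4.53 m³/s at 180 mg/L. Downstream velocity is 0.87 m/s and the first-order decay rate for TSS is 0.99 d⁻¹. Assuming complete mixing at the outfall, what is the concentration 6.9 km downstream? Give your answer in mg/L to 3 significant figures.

After complete mixing, C₀ = (4.53·180 + 24·14) / 28.53 = 40.36 mg/L.
Travel time t = 6900 m / 0.87 m/s = 7931 s = 0.09179 d.
C = 40.36·exp(−0.99·0.09179) = 40.36·0.9131 = 36.85 mg/L.

36.9 mg/L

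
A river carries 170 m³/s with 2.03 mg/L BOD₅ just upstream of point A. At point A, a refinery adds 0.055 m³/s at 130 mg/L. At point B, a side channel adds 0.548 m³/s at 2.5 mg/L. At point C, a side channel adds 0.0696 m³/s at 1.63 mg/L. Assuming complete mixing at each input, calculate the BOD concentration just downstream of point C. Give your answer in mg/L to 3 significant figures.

After input A: C = (170·2.03 + 0.055·130) / 170.1 = 2.071 mg/L.
After input B: C = (170.1·2.071 + 0.548·2.5) / 170.6 = 2.073 mg/L.
After input C: C = (170.6·2.073 + 0.0696·1.63) / 170.7 = 2.073 mg/L.

2.07 mg/L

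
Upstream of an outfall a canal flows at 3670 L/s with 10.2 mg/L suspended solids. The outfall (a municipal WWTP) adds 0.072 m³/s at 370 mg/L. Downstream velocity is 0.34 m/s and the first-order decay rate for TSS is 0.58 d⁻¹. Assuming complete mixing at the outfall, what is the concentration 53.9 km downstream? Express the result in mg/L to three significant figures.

3670 L/s = 3.67 m³/s.
After complete mixing, C₀ = (0.072·370 + 3.67·10.2) / 3.742 = 17.12 mg/L.
Travel time t = 5.39e+04 m / 0.34 m/s = 1.585e+05 s = 1.835 d.
C = 17.12·exp(−0.58·1.835) = 17.12·0.345 = 5.907 mg/L.

5.91 mg/L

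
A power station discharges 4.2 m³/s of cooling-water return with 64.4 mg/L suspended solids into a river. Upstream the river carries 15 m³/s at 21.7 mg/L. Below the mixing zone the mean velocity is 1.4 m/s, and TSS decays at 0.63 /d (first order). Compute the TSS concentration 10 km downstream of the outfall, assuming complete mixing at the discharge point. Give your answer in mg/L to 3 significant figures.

After complete mixing, C₀ = (4.2·64.4 + 15·21.7) / 19.2 = 31.04 mg/L.
Travel time t = 1e+04 m / 1.4 m/s = 7143 s = 0.08267 d.
C = 31.04·exp(−0.63·0.08267) = 31.04·0.9492 = 29.47 mg/L.

29.5 mg/L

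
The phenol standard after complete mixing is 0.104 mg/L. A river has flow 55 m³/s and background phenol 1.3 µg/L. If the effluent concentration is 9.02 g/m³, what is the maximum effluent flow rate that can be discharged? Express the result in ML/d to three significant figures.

54.7 ML/d

1.3 µg/L = 0.0013 mg/L.
Mass balance at complete mixing: C_std·(Q_w + Q_r) = Q_w·C_e + Q_r·C_b.
Rearranging, Q_w = Q_r·(C_std − C_b)/(C_e − C_std) = 55·(0.104 − 0.0013) / (9.02 − 0.104) = 0.6335 m³/s.
= 54.74 ML/d.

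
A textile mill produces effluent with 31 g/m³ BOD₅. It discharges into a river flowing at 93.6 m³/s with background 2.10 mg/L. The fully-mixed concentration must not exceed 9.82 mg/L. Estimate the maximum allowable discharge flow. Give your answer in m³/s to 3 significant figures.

Mass balance at complete mixing: C_std·(Q_w + Q_r) = Q_w·C_e + Q_r·C_b.
Rearranging, Q_w = Q_r·(C_std − C_b)/(C_e − C_std) = 93.6·(9.82 − 2.1) / (31 − 9.82) = 34.12 m³/s.

34.1 m³/s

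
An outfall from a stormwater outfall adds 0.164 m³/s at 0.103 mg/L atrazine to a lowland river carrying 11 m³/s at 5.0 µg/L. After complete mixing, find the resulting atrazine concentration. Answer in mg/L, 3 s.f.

5.0 µg/L = 0.005 mg/L.
Conservation of mass across the mixing zone: C = (0.164·0.103 + 11·0.005) / (0.164 + 11) = 0.07189/11.16 = 0.00644 mg/L.

0.00644 mg/L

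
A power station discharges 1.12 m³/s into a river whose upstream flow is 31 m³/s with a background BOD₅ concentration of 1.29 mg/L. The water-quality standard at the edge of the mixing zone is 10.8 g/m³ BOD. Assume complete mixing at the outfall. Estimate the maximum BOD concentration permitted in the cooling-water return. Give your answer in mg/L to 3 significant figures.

Mass balance: 10.8·32.12 = 1.12·Cₑ + 31·1.29.
Cₑ = (346.9 − 39.99) / 1.12 = 274 mg/L.

274 mg/L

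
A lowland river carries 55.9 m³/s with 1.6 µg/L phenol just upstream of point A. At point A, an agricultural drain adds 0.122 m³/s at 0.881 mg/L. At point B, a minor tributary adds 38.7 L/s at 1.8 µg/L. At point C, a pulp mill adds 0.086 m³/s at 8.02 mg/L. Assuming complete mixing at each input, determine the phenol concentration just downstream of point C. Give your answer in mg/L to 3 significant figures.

0.0158 mg/L

1.6 µg/L = 0.0016 mg/L.
After input A: C = (55.9·0.0016 + 0.122·0.881) / 56.02 = 0.003515 mg/L.
38.7 L/s = 0.0387 m³/s.
1.8 µg/L = 0.0018 mg/L.
After input B: C = (56.02·0.003515 + 0.0387·0.0018) / 56.06 = 0.003514 mg/L.
After input C: C = (56.06·0.003514 + 0.086·8.02) / 56.15 = 0.01579 mg/L.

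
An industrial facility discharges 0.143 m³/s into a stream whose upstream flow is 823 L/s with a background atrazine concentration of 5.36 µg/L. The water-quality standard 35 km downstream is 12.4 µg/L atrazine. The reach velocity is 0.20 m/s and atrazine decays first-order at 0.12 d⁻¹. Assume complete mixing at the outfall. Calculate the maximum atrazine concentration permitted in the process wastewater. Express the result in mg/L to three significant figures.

823 L/s = 0.823 m³/s.
5.36 µg/L = 0.00536 mg/L.
12.4 µg/L = 0.0124 mg/L.
Travel time to the compliance point: t = 3.5e+04/0.20 = 1.75e+05 s = 2.025 d; decay factor exp(−0.12·2.025) = 0.7842.
So the concentration just after mixing may be at most 0.0124/0.7842 = 0.01581 mg/L.
Mass balance: 0.01581·0.966 = 0.143·Cₑ + 0.823·0.00536.
Cₑ = (0.01527 − 0.004411) / 0.143 = 0.07596 mg/L.

0.0760 mg/L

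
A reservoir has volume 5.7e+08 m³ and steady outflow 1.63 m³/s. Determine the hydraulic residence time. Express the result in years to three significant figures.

11.1 yr

Q = 1.63 m³/s × 3.156e+07 s/yr = 5.144e+07 m³/yr.
Hydraulic residence time τ = V/Q = 5.7e+08/5.144e+07 = 11.08 yr.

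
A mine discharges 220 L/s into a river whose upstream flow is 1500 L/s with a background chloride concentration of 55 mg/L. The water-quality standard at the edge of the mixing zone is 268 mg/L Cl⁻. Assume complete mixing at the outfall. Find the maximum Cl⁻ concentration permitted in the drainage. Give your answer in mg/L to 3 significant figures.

1720 mg/L

220 L/s = 0.22 m³/s.
1500 L/s = 1.5 m³/s.
Mass balance: 268·1.72 = 0.22·Cₑ + 1.5·55.
Cₑ = (461 − 82.5) / 0.22 = 1720 mg/L.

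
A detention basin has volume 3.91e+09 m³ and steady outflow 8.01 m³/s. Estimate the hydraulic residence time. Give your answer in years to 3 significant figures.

Q = 8.01 m³/s × 3.156e+07 s/yr = 2.528e+08 m³/yr.
Hydraulic residence time τ = V/Q = 3.91e+09/2.528e+08 = 15.47 yr.

15.5 yr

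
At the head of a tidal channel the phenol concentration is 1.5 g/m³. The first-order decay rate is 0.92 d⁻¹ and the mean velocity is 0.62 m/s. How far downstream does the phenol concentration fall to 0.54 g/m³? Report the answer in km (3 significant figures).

From C = C₀·e^(−kt), t = ln(C₀/C)/k = ln(1.5/0.54)/0.92 = 1.022/0.92 = 1.11 d.
Distance = v·t = 0.62 m/s × 9.595e+04 s = 5.949e+04 m = 59.49 km.

59.5 km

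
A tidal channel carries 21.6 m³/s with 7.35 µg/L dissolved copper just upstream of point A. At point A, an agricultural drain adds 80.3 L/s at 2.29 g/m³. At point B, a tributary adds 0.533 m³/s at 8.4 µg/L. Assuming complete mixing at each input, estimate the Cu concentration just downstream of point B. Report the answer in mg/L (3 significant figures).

0.0156 mg/L

7.35 µg/L = 0.00735 mg/L.
80.3 L/s = 0.0803 m³/s.
After input A: C = (21.6·0.00735 + 0.0803·2.29) / 21.68 = 0.0158 mg/L.
8.4 µg/L = 0.0084 mg/L.
After input B: C = (21.68·0.0158 + 0.533·0.0084) / 22.21 = 0.01563 mg/L.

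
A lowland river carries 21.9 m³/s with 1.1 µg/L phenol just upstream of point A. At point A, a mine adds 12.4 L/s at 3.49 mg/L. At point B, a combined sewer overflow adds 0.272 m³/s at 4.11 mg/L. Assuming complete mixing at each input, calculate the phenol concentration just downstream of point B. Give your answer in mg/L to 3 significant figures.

0.0534 mg/L

1.1 µg/L = 0.0011 mg/L.
12.4 L/s = 0.0124 m³/s.
After input A: C = (21.9·0.0011 + 0.0124·3.49) / 21.91 = 0.003074 mg/L.
After input B: C = (21.91·0.003074 + 0.272·4.11) / 22.18 = 0.05343 mg/L.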